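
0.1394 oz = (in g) 3.952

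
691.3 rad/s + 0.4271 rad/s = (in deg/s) 3.963e+04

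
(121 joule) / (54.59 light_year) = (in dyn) 2.343e-11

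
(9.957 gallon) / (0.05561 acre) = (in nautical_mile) 9.043e-08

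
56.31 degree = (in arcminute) 3379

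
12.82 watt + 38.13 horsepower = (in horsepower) 38.15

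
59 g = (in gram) 59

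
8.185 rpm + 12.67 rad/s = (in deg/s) 775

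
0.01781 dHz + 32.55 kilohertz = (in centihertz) 3.255e+06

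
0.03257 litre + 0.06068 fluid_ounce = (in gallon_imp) 0.007559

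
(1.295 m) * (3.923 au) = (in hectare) 7.6e+07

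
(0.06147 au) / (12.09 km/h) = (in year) 86.83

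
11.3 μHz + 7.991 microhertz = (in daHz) 1.929e-06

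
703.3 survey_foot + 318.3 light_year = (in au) 2.013e+07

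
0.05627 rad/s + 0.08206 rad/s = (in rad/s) 0.1383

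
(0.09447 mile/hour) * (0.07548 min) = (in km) 0.0001913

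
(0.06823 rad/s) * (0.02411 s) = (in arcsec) 339.3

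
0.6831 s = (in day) 7.906e-06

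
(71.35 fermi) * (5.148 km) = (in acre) 9.076e-14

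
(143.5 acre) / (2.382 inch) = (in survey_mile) 5964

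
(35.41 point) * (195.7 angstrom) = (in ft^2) 2.631e-09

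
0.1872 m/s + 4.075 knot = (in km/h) 8.221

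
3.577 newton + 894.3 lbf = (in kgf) 406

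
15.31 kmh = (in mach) 0.01249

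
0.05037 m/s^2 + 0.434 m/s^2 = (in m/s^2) 0.4844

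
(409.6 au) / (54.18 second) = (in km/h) 4.071e+12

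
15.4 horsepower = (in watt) 1.148e+04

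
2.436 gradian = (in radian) 0.03826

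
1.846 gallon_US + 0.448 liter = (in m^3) 0.007436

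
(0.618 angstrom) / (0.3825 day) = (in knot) 3.635e-15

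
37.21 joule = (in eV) 2.322e+20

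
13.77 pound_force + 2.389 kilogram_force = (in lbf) 19.04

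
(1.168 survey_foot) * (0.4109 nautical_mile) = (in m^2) 270.9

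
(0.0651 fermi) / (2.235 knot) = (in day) 6.553e-22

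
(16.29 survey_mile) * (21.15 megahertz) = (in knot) 1.078e+12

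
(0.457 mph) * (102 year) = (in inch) 2.587e+10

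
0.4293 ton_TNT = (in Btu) 1.702e+06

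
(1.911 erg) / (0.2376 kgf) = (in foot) 2.691e-07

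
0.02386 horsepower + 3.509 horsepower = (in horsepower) 3.533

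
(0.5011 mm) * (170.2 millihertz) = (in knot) 0.0001658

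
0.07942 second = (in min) 0.001324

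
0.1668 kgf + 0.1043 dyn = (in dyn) 1.636e+05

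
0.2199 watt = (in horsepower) 0.0002949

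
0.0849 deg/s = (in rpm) 0.01415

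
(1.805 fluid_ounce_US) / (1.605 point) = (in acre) 2.33e-05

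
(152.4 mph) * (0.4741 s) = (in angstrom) 3.23e+11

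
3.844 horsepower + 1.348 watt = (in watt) 2868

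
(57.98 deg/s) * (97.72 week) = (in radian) 5.981e+07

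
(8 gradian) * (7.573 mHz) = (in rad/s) 0.0009517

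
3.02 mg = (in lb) 6.658e-06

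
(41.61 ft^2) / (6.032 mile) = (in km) 3.982e-07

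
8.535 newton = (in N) 8.535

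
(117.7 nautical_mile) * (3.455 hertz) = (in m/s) 7.531e+05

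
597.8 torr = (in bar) 0.797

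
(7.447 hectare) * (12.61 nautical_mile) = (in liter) 1.739e+12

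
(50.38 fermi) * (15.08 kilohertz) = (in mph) 1.699e-09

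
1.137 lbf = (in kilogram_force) 0.5157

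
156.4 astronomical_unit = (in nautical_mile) 1.263e+10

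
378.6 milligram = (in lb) 0.0008347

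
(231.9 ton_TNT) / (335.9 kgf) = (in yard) 3.221e+08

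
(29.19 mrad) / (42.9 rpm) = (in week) 1.074e-08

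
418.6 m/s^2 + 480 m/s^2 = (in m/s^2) 898.6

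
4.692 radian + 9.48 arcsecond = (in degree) 268.8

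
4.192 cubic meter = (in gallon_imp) 922.1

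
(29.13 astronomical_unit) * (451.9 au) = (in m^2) 2.946e+26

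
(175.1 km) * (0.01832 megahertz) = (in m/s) 3.208e+09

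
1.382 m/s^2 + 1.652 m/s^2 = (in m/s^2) 3.034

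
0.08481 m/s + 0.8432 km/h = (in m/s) 0.319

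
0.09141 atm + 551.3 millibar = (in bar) 0.6439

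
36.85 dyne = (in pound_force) 8.284e-05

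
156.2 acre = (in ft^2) 6.804e+06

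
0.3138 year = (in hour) 2749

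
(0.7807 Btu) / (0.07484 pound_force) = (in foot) 8118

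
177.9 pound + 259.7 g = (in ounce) 2856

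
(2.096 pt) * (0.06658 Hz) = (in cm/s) 0.004923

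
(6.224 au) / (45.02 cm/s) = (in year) 6.558e+04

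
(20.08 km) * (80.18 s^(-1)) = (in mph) 3.601e+06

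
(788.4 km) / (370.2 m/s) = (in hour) 0.5916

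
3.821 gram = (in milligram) 3821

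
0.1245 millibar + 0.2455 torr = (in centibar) 0.04518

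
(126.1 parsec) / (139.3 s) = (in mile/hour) 6.248e+16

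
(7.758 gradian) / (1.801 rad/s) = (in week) 1.119e-07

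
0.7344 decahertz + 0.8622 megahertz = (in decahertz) 8.622e+04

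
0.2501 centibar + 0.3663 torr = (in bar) 0.002989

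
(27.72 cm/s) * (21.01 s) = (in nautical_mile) 0.003145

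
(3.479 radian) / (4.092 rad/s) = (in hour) 0.0002362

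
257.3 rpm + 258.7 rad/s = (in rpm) 2728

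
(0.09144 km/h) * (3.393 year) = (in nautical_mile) 1468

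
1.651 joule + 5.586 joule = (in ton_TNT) 1.73e-09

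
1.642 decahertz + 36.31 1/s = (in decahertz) 5.273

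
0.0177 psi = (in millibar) 1.22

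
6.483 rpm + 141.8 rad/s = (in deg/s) 8163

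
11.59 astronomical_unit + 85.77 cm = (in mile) 1.077e+09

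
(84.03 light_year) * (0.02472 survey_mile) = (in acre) 7.815e+15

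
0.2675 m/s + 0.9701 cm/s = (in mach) 0.0008141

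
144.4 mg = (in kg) 0.0001444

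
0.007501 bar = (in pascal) 750.1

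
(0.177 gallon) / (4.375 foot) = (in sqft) 0.005408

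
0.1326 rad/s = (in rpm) 1.266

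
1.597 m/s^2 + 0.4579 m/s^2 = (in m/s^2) 2.055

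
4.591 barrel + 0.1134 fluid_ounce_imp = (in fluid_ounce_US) 2.468e+04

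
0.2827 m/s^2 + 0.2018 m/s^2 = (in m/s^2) 0.4845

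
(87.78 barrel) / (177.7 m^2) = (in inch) 3.092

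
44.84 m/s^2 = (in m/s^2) 44.84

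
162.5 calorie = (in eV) 4.244e+21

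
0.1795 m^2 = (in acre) 4.436e-05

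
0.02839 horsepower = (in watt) 21.17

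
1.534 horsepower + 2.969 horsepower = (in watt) 3358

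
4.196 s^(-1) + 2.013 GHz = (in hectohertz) 2.013e+07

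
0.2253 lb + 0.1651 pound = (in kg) 0.1771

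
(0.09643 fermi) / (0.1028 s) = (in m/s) 9.38e-16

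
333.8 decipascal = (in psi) 0.004841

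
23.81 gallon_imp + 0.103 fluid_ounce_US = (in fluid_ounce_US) 3660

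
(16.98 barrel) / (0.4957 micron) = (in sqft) 5.862e+07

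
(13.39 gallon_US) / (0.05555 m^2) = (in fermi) 9.125e+14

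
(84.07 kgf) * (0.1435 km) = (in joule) 1.183e+05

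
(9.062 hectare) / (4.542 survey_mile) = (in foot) 40.67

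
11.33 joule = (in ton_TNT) 2.708e-09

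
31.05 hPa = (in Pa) 3105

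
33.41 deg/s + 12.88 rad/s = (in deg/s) 771.4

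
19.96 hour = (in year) 0.002279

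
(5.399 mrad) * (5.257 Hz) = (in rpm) 0.271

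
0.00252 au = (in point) 1.069e+12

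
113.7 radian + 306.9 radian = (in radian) 420.6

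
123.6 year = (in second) 3.898e+09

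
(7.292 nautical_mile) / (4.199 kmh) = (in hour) 3.216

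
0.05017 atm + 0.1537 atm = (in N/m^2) 2.066e+04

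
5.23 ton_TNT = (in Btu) 2.074e+07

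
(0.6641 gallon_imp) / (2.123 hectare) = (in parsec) 4.609e-24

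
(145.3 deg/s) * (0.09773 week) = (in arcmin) 5.153e+08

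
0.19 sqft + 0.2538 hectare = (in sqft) 2.732e+04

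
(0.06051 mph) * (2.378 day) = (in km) 5.558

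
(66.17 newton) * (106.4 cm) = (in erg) 7.04e+08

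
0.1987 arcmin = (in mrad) 0.0578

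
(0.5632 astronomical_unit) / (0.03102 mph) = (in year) 1.927e+05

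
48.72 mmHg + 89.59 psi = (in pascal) 6.242e+05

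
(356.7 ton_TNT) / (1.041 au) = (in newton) 9.583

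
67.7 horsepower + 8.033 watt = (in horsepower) 67.71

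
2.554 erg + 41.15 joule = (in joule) 41.15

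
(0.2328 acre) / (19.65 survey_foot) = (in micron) 1.573e+08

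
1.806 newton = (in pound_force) 0.406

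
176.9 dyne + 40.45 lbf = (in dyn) 1.799e+07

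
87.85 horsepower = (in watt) 6.551e+04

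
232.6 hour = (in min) 1.396e+04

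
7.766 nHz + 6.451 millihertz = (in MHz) 6.451e-09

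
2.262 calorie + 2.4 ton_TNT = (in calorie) 2.4e+09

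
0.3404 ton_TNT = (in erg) 1.424e+16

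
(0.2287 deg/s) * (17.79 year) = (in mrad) 2.239e+09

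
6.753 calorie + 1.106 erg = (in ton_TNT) 6.753e-09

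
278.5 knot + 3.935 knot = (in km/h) 523.1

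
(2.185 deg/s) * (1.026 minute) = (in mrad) 2348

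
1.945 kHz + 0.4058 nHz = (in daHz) 194.5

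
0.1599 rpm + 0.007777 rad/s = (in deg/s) 1.405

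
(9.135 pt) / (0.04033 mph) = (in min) 0.002979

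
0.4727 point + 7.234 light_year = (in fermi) 6.844e+31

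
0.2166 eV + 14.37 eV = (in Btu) 2.215e-21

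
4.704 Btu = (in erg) 4.963e+10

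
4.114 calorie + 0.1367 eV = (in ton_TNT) 4.114e-09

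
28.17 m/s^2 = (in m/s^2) 28.17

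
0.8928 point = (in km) 3.15e-07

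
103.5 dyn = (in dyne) 103.5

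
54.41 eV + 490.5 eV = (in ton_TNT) 2.087e-26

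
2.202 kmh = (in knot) 1.189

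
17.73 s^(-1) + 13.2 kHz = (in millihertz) 1.322e+07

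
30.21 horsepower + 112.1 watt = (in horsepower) 30.36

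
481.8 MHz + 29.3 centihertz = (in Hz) 4.818e+08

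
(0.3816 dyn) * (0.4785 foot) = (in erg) 5.566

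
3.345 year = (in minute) 1.758e+06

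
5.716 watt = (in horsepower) 0.007665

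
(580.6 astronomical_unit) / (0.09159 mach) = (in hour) 7.736e+08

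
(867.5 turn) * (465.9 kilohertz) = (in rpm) 2.425e+10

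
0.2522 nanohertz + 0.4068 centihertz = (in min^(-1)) 0.2441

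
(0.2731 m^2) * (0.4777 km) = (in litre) 1.305e+05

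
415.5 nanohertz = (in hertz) 4.155e-07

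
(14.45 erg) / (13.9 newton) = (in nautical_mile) 5.613e-11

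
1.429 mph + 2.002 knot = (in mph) 3.733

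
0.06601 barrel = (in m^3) 0.01049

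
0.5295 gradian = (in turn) 0.001324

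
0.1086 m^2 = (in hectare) 1.086e-05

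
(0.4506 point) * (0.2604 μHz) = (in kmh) 1.49e-10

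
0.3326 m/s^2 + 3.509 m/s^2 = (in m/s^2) 3.842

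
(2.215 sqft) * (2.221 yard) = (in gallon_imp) 91.93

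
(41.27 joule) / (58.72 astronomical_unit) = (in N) 4.698e-12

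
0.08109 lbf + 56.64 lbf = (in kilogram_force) 25.73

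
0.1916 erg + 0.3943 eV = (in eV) 1.196e+11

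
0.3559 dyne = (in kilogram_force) 3.629e-07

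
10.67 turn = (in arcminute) 2.305e+05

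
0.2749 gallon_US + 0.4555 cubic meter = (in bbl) 2.872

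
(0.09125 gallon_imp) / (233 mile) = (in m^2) 1.106e-09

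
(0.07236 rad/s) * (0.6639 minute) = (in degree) 165.1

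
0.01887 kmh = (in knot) 0.01019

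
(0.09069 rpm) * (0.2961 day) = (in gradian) 1.547e+04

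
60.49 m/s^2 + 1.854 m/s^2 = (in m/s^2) 62.34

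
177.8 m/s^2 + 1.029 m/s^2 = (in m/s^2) 178.8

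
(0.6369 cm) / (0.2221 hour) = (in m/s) 7.966e-06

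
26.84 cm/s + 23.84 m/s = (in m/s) 24.11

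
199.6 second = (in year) 6.329e-06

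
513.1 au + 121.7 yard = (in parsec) 0.002488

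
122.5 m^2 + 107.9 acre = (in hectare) 43.68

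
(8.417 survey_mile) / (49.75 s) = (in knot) 529.3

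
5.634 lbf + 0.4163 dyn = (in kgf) 2.556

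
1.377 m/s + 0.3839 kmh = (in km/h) 5.341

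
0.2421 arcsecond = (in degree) 6.725e-05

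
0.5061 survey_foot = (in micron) 1.543e+05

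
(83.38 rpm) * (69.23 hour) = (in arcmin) 7.481e+09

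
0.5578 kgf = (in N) 5.47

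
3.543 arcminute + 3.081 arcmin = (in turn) 0.0003067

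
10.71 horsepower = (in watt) 7986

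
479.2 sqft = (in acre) 0.011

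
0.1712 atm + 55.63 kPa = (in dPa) 7.298e+05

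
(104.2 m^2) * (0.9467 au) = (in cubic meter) 1.476e+13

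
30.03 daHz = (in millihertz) 3.003e+05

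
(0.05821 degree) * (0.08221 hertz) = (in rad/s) 8.352e-05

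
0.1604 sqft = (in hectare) 1.49e-06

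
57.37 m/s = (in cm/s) 5737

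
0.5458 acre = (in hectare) 0.2209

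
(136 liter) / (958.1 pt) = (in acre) 9.943e-05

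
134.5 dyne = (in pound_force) 0.0003024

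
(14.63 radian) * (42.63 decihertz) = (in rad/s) 62.37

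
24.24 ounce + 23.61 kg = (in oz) 857.1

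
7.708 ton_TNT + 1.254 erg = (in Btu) 3.057e+07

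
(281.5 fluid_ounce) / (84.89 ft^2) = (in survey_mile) 6.559e-07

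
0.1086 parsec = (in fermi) 3.351e+30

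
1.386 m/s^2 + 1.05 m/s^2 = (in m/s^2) 2.436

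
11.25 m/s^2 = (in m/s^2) 11.25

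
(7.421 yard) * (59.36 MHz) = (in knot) 7.83e+08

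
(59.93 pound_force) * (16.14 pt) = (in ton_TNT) 3.628e-10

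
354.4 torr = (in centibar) 47.25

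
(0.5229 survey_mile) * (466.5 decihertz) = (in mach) 115.3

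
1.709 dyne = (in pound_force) 3.842e-06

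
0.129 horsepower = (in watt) 96.2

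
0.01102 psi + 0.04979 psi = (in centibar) 0.4193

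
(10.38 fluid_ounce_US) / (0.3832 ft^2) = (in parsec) 2.794e-19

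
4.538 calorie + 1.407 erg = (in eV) 1.185e+20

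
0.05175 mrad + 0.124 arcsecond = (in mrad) 0.05235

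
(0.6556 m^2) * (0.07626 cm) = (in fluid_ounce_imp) 17.6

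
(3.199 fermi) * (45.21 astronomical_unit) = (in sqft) 0.2329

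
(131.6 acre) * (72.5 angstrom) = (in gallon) 1.02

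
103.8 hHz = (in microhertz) 1.038e+10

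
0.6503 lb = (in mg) 2.95e+05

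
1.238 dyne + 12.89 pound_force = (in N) 57.34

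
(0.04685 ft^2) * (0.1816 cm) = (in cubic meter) 7.904e-06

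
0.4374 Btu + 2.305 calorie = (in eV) 2.941e+21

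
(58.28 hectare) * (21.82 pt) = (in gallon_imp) 9.868e+05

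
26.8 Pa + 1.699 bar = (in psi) 24.65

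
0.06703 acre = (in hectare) 0.02713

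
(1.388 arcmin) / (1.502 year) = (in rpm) 8.14e-11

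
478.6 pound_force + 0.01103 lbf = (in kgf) 217.1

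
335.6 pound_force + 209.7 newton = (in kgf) 173.6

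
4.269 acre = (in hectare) 1.728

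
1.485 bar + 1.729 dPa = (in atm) 1.466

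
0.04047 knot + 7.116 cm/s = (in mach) 0.0002701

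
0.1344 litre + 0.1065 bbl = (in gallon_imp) 3.754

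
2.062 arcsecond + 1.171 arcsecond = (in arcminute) 0.05388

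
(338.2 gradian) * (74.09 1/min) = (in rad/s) 6.56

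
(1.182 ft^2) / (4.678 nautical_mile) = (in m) 1.267e-05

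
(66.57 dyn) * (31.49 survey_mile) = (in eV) 2.106e+20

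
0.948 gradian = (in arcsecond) 3072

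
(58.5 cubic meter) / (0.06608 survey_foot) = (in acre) 0.7177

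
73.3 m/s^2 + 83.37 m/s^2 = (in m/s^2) 156.7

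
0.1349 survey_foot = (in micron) 4.112e+04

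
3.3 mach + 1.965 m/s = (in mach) 3.306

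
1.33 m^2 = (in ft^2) 14.32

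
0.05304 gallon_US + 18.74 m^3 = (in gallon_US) 4951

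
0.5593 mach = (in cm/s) 1.904e+04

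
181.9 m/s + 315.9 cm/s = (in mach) 0.5435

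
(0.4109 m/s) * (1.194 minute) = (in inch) 1159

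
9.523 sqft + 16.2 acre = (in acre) 16.2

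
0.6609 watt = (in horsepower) 0.0008863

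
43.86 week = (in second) 2.653e+07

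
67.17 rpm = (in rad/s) 7.034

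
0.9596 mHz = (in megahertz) 9.596e-10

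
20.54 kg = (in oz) 724.5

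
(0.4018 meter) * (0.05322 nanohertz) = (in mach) 6.28e-14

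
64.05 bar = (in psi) 929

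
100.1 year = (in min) 5.261e+07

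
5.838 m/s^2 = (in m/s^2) 5.838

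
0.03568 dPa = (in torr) 2.676e-05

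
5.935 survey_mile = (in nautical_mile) 5.157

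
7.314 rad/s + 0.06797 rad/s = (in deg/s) 423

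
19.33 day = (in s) 1.67e+06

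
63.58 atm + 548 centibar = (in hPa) 6.99e+04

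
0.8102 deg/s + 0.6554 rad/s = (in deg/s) 38.36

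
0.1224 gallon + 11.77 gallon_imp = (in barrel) 0.3395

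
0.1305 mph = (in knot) 0.1134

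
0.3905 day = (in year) 0.00107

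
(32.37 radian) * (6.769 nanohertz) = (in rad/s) 2.191e-07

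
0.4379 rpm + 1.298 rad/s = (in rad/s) 1.344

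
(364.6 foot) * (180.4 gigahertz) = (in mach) 5.888e+10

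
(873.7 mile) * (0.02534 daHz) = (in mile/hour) 7.97e+05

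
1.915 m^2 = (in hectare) 0.0001915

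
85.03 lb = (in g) 3.857e+04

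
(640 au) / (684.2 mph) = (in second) 3.13e+11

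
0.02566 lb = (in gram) 11.64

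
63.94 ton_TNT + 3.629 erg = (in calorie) 6.394e+10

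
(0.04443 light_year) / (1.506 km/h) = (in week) 1.661e+09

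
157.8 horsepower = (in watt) 1.177e+05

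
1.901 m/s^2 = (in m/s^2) 1.901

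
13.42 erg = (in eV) 8.376e+12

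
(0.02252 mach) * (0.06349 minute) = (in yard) 31.95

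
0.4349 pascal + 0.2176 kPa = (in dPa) 2180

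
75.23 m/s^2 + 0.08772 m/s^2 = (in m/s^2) 75.32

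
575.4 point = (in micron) 2.03e+05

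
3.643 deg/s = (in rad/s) 0.06358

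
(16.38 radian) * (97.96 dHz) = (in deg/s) 9194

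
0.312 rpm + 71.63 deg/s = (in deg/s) 73.5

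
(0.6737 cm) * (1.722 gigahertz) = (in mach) 3.407e+04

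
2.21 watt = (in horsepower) 0.002964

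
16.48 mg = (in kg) 1.648e-05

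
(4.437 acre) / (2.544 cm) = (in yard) 7.719e+05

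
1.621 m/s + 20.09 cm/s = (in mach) 0.005351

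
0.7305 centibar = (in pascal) 730.5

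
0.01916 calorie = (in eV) 5.004e+17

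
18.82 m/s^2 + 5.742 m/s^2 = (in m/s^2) 24.56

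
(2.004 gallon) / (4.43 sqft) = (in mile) 1.145e-05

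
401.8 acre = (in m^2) 1.626e+06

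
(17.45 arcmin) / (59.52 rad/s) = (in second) 8.528e-05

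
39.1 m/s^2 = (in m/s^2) 39.1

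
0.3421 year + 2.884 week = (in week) 20.72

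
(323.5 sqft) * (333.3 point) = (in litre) 3534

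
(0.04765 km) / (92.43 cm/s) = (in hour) 0.01432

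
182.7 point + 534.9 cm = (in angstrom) 5.413e+10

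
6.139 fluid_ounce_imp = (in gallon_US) 0.04608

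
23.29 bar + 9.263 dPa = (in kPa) 2329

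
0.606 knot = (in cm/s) 31.18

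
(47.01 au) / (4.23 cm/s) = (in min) 2.771e+12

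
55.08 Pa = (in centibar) 0.05508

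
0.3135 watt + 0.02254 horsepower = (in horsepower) 0.02296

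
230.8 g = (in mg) 2.308e+05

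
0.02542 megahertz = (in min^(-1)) 1.525e+06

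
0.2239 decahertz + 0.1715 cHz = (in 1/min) 134.4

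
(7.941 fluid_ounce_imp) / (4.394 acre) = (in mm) 1.269e-05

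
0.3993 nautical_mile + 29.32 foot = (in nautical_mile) 0.4041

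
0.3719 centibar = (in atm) 0.00367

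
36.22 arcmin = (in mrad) 10.54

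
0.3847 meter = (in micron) 3.847e+05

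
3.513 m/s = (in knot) 6.829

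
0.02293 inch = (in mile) 3.619e-07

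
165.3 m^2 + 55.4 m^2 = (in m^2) 220.7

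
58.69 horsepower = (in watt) 4.377e+04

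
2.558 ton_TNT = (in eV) 6.68e+28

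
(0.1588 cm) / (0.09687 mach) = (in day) 5.572e-10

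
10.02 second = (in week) 1.657e-05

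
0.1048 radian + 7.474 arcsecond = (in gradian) 6.674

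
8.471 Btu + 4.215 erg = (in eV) 5.578e+22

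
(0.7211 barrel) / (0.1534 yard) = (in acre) 0.000202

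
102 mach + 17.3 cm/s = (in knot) 6.751e+04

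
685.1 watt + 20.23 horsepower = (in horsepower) 21.15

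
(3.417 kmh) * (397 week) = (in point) 6.46e+11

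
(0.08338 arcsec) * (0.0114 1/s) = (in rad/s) 4.608e-09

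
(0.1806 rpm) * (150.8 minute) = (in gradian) 1.089e+04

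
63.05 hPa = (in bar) 0.06305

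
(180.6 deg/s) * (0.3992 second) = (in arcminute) 4326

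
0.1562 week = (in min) 1574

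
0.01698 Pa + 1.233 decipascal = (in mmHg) 0.001052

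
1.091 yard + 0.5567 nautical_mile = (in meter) 1032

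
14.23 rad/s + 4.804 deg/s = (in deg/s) 820.1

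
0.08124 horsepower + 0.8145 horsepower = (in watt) 668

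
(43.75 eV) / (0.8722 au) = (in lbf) 1.208e-29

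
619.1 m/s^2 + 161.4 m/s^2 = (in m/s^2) 780.5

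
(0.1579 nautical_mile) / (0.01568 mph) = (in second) 4.172e+04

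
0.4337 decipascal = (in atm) 4.28e-07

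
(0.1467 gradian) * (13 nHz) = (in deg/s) 1.716e-09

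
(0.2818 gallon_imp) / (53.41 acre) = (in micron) 0.005927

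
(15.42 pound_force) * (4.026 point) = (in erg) 9.742e+05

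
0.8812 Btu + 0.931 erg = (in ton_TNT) 2.222e-07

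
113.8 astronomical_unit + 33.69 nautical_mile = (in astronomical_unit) 113.8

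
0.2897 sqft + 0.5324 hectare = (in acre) 1.316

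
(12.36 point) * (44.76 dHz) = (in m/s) 0.01952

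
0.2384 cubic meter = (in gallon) 62.98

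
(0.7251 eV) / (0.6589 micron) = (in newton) 1.763e-13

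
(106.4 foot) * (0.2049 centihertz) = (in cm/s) 6.645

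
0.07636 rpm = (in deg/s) 0.4582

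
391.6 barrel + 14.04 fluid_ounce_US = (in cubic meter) 62.26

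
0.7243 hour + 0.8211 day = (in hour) 20.43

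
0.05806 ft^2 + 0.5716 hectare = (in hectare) 0.5716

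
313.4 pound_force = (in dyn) 1.394e+08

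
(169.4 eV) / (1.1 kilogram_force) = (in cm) 2.516e-16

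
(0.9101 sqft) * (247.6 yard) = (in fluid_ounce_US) 6.473e+05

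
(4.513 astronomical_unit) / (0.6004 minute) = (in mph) 4.192e+10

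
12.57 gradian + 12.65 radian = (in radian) 12.85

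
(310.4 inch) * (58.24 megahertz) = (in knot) 8.926e+08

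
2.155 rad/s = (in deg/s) 123.5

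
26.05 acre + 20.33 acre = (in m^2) 1.877e+05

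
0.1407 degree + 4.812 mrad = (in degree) 0.4164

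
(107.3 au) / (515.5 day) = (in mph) 8.062e+05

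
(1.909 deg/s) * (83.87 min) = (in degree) 9606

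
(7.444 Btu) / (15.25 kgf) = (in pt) 1.489e+05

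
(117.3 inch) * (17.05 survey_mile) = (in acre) 20.2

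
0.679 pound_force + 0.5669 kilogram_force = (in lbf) 1.929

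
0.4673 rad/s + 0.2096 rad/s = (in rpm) 6.464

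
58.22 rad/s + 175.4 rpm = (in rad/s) 76.59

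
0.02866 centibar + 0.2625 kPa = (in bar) 0.002912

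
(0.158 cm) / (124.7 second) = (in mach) 3.721e-08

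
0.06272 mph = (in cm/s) 2.804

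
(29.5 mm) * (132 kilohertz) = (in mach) 11.44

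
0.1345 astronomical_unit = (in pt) 5.704e+13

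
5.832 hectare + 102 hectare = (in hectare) 107.8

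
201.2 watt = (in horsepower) 0.2698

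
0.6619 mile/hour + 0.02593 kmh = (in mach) 0.0008902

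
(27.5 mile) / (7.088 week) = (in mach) 3.032e-05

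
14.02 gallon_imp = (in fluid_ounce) 2155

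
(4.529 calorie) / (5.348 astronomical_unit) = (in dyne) 2.369e-06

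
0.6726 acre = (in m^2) 2722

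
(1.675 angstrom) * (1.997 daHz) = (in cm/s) 3.345e-07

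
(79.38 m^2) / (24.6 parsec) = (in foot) 3.431e-16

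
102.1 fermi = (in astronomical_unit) 6.825e-25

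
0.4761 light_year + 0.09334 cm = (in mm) 4.504e+18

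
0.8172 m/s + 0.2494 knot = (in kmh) 3.404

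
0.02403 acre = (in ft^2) 1047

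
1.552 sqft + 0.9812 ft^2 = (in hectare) 2.353e-05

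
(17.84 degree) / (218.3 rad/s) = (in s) 0.001426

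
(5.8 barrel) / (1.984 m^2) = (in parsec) 1.506e-17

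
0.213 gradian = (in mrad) 3.346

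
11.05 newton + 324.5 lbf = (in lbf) 327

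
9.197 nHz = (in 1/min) 5.518e-07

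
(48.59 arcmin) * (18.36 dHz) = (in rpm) 0.2478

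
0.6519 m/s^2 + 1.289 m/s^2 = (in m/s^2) 1.941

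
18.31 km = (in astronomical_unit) 1.224e-07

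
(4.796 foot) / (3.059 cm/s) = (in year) 1.515e-06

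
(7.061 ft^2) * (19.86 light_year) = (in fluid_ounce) 4.168e+21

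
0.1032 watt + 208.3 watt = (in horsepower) 0.2795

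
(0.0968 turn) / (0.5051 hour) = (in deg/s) 0.01916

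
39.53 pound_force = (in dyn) 1.758e+07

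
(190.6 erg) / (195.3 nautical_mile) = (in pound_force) 1.185e-11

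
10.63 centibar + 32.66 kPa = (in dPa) 4.329e+05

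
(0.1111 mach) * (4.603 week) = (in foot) 3.455e+08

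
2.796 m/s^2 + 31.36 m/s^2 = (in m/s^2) 34.16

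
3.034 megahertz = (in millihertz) 3.034e+09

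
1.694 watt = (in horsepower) 0.002272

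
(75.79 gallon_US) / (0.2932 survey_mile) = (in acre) 1.502e-07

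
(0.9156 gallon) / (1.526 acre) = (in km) 5.612e-10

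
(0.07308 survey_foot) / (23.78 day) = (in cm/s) 1.084e-06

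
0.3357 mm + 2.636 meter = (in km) 0.002636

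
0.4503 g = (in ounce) 0.01588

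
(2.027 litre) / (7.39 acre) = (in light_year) 7.164e-24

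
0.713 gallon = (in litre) 2.699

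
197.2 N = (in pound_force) 44.33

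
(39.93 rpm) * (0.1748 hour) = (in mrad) 2.631e+06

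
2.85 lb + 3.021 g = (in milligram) 1.296e+06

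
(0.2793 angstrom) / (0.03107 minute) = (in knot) 2.912e-11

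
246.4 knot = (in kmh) 456.3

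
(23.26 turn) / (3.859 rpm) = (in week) 0.000598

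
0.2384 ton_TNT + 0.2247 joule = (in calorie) 2.384e+08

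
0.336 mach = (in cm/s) 1.144e+04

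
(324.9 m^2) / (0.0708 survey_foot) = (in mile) 9.355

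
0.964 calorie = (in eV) 2.517e+19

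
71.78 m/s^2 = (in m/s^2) 71.78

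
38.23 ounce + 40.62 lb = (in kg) 19.51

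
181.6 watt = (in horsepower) 0.2435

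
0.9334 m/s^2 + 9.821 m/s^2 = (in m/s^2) 10.75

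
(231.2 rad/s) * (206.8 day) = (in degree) 2.367e+11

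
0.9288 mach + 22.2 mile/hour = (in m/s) 326.2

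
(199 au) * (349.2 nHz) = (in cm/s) 1.04e+09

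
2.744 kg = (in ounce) 96.79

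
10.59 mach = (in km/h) 1.298e+04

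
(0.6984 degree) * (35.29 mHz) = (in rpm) 0.004108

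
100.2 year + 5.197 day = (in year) 100.2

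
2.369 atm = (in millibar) 2400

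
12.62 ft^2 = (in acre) 0.0002897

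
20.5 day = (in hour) 492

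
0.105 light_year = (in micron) 9.934e+20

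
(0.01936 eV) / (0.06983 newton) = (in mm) 4.442e-17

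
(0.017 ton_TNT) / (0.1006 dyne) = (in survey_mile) 4.393e+10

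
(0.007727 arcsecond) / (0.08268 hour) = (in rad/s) 1.259e-10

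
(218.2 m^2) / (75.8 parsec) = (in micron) 9.329e-11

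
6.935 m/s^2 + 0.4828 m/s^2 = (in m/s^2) 7.418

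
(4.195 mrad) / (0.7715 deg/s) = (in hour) 8.654e-05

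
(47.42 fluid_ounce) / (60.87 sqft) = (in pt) 0.703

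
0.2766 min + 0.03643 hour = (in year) 4.685e-06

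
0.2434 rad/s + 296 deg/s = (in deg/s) 309.9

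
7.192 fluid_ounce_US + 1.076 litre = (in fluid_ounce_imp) 45.36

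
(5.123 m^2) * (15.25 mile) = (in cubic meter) 1.257e+05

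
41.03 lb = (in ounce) 656.5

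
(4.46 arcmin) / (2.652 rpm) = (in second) 0.004672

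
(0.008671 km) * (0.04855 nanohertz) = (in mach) 1.236e-12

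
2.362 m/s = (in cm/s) 236.2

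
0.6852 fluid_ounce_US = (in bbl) 0.0001275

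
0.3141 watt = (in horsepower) 0.0004212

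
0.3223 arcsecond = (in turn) 2.487e-07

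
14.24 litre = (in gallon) 3.762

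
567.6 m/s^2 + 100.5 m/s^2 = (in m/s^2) 668.1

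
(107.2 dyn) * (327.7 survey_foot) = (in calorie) 0.02559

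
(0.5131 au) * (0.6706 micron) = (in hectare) 5.147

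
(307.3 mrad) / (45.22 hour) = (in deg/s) 0.0001082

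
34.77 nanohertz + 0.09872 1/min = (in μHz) 1645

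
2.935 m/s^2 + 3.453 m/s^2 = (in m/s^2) 6.388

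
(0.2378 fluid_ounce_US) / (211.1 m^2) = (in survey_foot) 1.093e-07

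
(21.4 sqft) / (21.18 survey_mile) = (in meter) 5.833e-05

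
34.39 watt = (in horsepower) 0.04612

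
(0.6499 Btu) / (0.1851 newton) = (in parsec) 1.201e-13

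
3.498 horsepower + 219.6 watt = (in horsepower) 3.792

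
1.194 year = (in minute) 6.276e+05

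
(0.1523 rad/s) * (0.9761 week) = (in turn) 1.431e+04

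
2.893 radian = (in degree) 165.8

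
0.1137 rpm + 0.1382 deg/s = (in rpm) 0.1367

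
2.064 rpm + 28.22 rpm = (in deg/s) 181.7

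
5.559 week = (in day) 38.91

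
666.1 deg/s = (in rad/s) 11.63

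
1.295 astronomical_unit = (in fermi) 1.937e+26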